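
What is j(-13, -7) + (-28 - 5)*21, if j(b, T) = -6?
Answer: -699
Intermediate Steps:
j(-13, -7) + (-28 - 5)*21 = -6 + (-28 - 5)*21 = -6 - 33*21 = -6 - 693 = -699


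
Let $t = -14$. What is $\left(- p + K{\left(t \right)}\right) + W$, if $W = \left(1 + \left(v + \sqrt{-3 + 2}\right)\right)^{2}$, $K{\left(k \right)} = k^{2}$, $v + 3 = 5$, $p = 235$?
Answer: $-31 + 6 i \approx -31.0 + 6.0 i$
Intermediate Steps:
$v = 2$ ($v = -3 + 5 = 2$)
$W = \left(3 + i\right)^{2}$ ($W = \left(1 + \left(2 + \sqrt{-3 + 2}\right)\right)^{2} = \left(1 + \left(2 + \sqrt{-1}\right)\right)^{2} = \left(1 + \left(2 + i\right)\right)^{2} = \left(3 + i\right)^{2} \approx 8.0 + 6.0 i$)
$\left(- p + K{\left(t \right)}\right) + W = \left(\left(-1\right) 235 + \left(-14\right)^{2}\right) + \left(3 + i\right)^{2} = \left(-235 + 196\right) + \left(3 + i\right)^{2} = -39 + \left(3 + i\right)^{2}$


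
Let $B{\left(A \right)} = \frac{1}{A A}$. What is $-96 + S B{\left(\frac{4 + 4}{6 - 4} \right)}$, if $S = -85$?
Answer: $- \frac{1621}{16} \approx -101.31$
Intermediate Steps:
$B{\left(A \right)} = \frac{1}{A^{2}}$
$-96 + S B{\left(\frac{4 + 4}{6 - 4} \right)} = -96 - \frac{85}{\left(4 + 4\right)^{2} \frac{1}{\left(6 - 4\right)^{2}}} = -96 - \frac{85}{16} = - \frac{1621}{16}$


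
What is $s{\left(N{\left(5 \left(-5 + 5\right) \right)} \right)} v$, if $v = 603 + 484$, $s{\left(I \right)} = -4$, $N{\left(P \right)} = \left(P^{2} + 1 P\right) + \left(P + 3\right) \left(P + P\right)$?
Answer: $-4348$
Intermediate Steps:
$N{\left(P \right)} = P + P^{2} + 2 P \left(3 + P\right)$ ($N{\left(P \right)} = \left(P^{2} + P\right) + \left(3 + P\right) 2 P = \left(P + P^{2}\right) + 2 P \left(3 + P\right) = P + P^{2} + 2 P \left(3 + P\right)$)
$v = 1087$
$s{\left(N{\left(5 \left(-5 + 5\right) \right)} \right)} v = \left(-4\right) 1087 = -4348$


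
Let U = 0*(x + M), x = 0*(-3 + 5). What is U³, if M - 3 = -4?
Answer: 0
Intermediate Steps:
M = -1 (M = 3 - 4 = -1)
x = 0 (x = 0*2 = 0)
U = 0 (U = 0*(0 - 1) = 0*(-1) = 0)
U³ = 0³ = 0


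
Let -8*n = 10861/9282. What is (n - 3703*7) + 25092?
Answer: -61569085/74256 ≈ -829.15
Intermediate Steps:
n = -10861/74256 (n = -10861/(8*9282) = -1/8*10861/9282 = -10861/74256 ≈ -0.14626)
(n - 3703*7) + 25092 = (-10861/74256 - 3703*7) + 25092 = (-10861/74256 - 25921) + 25092 = -1924800637/74256 + 25092 = -61569085/74256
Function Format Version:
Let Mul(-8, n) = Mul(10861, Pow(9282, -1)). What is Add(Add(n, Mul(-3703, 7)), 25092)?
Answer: Rational(-61569085, 74256) ≈ -829.15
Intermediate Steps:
n = Rational(-10861, 74256) (n = Mul(Rational(-1, 8), Mul(10861, Pow(9282, -1))) = Mul(Rational(-1, 8), Mul(10861, Rational(1, 9282))) = Mul(Rational(-1, 8), Rational(10861, 9282)) = Rational(-10861, 74256) ≈ -0.14626)
Add(Add(n, Mul(-3703, 7)), 25092) = Add(Add(Rational(-10861, 74256), Mul(-3703, 7)), 25092) = Add(Add(Rational(-10861, 74256), -25921), 25092) = Add(Rational(-1924800637, 74256), 25092) = Rational(-61569085, 74256)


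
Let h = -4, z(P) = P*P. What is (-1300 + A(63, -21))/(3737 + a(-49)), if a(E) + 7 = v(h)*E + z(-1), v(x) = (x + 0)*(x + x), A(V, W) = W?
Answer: -1321/2163 ≈ -0.61073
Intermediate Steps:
z(P) = P²
v(x) = 2*x² (v(x) = x*(2*x) = 2*x²)
a(E) = -6 + 32*E (a(E) = -7 + ((2*(-4)²)*E + (-1)²) = -7 + ((2*16)*E + 1) = -7 + (32*E + 1) = -7 + (1 + 32*E) = -6 + 32*E)
(-1300 + A(63, -21))/(3737 + a(-49)) = (-1300 - 21)/(3737 + (-6 + 32*(-49))) = -1321/(3737 + (-6 - 1568)) = -1321/(3737 - 1574) = -1321/2163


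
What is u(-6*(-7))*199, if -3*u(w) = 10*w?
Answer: -27860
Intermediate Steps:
u(w) = -10*w/3
u(-6*(-7))*199 = -(-20)*(-7)*199 = -10/3*42*199 = -140*199 = -27860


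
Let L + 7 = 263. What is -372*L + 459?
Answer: -94773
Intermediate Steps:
L = 256 (L = -7 + 263 = 256)
-372*L + 459 = -372*256 + 459 = -95232 + 459 = -94773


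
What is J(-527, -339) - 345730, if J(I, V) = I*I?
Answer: -68001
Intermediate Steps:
J(I, V) = I**2
J(-527, -339) - 345730 = (-527)**2 - 345730 = 277729 - 345730 = -68001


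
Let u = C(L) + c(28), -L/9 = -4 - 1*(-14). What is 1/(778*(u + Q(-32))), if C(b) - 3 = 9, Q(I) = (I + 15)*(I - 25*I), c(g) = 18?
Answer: -1/10134228 ≈ -9.8676e-8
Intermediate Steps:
L = -90 (L = -9*(-4 - 1*(-14)) = -9*(-4 + 14) = -9*10 = -90)
Q(I) = -24*I*(15 + I) (Q(I) = (15 + I)*(-24*I) = -24*I*(15 + I))
C(b) = 12 (C(b) = 3 + 9 = 12)
u = 30 (u = 12 + 18 = 30)
1/(778*(u + Q(-32))) = 1/(778*(30 - 24*(-32)*(15 - 32))) = 1/(778*(30 - 24*(-32)*(-17))) = 1/(778*(30 - 13056)) = 1/(778*(-13026)) = 1/(-10134228) = -1/10134228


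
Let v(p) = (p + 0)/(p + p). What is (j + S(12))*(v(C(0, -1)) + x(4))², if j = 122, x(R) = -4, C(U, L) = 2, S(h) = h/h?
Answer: 6027/4 ≈ 1506.8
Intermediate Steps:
S(h) = 1
v(p) = ½ (v(p) = p/((2*p)) = p*(1/(2*p)) = ½)
(j + S(12))*(v(C(0, -1)) + x(4))² = (122 + 1)*(½ - 4)² = 123*(-7/2)² = 123*(49/4) = 6027/4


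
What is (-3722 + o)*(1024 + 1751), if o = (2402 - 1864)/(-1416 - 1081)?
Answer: -25791882300/2497 ≈ -1.0329e+7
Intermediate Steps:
o = -538/2497 (o = 538/(-2497) = 538*(-1/2497) = -538/2497 ≈ -0.21546)
(-3722 + o)*(1024 + 1751) = (-3722 - 538/2497)*(1024 + 1751) = -9294372/2497*2775 = -25791882300/2497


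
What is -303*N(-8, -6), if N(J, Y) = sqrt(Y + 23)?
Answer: -303*sqrt(17) ≈ -1249.3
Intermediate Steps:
N(J, Y) = sqrt(23 + Y)
-303*N(-8, -6) = -303*sqrt(23 - 6) = -303*sqrt(17)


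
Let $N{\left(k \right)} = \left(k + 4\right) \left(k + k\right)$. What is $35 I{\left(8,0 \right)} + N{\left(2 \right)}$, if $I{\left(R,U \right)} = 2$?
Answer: $94$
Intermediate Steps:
$N{\left(k \right)} = 2 k \left(4 + k\right)$ ($N{\left(k \right)} = \left(4 + k\right) 2 k = 2 k \left(4 + k\right)$)
$35 I{\left(8,0 \right)} + N{\left(2 \right)} = 35 \cdot 2 + 2 \cdot 2 \left(4 + 2\right) = 70 + 2 \cdot 2 \cdot 6 = 70 + 24 = 94$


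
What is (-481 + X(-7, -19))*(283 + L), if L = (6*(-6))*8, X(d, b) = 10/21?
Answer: 50455/21 ≈ 2402.6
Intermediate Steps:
X(d, b) = 10/21 (X(d, b) = 10*(1/21) = 10/21)
L = -288 (L = -36*8 = -288)
(-481 + X(-7, -19))*(283 + L) = (-481 + 10/21)*(283 - 288) = -10091/21*(-5) = 50455/21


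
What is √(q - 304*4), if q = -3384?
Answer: 10*I*√46 ≈ 67.823*I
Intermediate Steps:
√(q - 304*4) = √(-3384 - 304*4) = √(-3384 - 1216) = √(-4600) = 10*I*√46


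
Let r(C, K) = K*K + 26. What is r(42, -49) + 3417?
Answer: 5844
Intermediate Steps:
r(C, K) = 26 + K² (r(C, K) = K² + 26 = 26 + K²)
r(42, -49) + 3417 = (26 + (-49)²) + 3417 = (26 + 2401) + 3417 = 2427 + 3417 = 5844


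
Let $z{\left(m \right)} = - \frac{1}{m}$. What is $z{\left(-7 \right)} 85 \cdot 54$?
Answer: $\frac{4590}{7} \approx 655.71$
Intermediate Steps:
$z{\left(-7 \right)} 85 \cdot 54 = - \frac{1}{-7} \cdot 85 \cdot 54 = \left(-1\right) \left(- \frac{1}{7}\right) 85 \cdot 54 = \frac{1}{7} \cdot 85 \cdot 54 = \frac{85}{7} \cdot 54 = \frac{4590}{7}$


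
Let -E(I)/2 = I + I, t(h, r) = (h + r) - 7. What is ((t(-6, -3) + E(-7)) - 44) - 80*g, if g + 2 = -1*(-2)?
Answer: -32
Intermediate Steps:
t(h, r) = -7 + h + r
g = 0 (g = -2 - 1*(-2) = -2 + 2 = 0)
E(I) = -4*I (E(I) = -2*(I + I) = -4*I)
((t(-6, -3) + E(-7)) - 44) - 80*g = (((-7 - 6 - 3) - 4*(-7)) - 44) - 80*0 = ((-16 + 28) - 44) + 0 = (12 - 44) + 0 = -32 + 0 = -32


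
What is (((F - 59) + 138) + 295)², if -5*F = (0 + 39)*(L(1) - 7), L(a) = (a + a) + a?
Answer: 4104676/25 ≈ 1.6419e+5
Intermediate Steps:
L(a) = 3*a (L(a) = 2*a + a = 3*a)
F = 156/5 (F = -(0 + 39)*(3*1 - 7)/5 = -39*(3 - 7)/5 = -39*(-4)/5 = -⅕*(-156) = 156/5 ≈ 31.200)
(((F - 59) + 138) + 295)² = (((156/5 - 59) + 138) + 295)² = ((-139/5 + 138) + 295)² = (551/5 + 295)² = (2026/5)² = 4104676/25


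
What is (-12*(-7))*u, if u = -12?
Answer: -1008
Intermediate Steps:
(-12*(-7))*u = -12*(-7)*(-12) = 84*(-12) = -1008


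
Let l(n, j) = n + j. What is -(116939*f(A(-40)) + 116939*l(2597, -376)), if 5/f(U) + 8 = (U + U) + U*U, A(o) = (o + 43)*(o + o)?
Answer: -14833215977823/57112 ≈ -2.5972e+8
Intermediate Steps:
l(n, j) = j + n
A(o) = 2*o*(43 + o) (A(o) = (43 + o)*(2*o) = 2*o*(43 + o))
f(U) = 5/(-8 + U² + 2*U) (f(U) = 5/(-8 + ((U + U) + U*U)) = 5/(-8 + (2*U + U²)) = 5/(-8 + (U² + 2*U)) = 5/(-8 + U² + 2*U))
-(116939*f(A(-40)) + 116939*l(2597, -376)) = -(259721519 + 584695/(-8 + (2*(-40)*(43 - 40))² + 2*(2*(-40)*(43 - 40)))) = -(259721519 + 584695/(-8 + (2*(-40)*3)² + 2*(2*(-40)*3))) = -(259721519 + 584695/(-8 + (-240)² + 2*(-240))) = -(259721519 + 584695/(-8 + 57600 - 480)) = -116939/(1/(2221 + 5/57112)) = -116939/(1/(126845757/57112)) = -116939/57112/126845757 = -116939*126845757/57112 = -14833215977823/57112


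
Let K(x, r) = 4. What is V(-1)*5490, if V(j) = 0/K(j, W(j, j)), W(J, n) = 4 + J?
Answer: 0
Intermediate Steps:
V(j) = 0 (V(j) = 0/4 = 0*(1/4) = 0)
V(-1)*5490 = 0*5490 = 0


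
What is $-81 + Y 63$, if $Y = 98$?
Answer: $6093$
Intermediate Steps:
$-81 + Y 63 = -81 + 98 \cdot 63 = -81 + 6174 = 6093$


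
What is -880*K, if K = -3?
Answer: 2640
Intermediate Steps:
-880*K = -880*(-3) = 2640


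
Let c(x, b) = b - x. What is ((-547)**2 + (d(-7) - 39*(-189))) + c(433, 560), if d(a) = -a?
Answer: 306714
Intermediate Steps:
((-547)**2 + (d(-7) - 39*(-189))) + c(433, 560) = ((-547)**2 + (-1*(-7) - 39*(-189))) + (560 - 1*433) = (299209 + (7 + 7371)) + (560 - 433) = (299209 + 7378) + 127 = 306587 + 127 = 306714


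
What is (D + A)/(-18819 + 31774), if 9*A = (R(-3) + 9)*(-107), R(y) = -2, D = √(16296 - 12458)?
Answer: -749/116595 + √3838/12955 ≈ -0.0016419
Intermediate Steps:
D = √3838 ≈ 61.952
A = -749/9 (A = ((-2 + 9)*(-107))/9 = (7*(-107))/9 = (⅑)*(-749) = -749/9 ≈ -83.222)
(D + A)/(-18819 + 31774) = (√3838 - 749/9)/(-18819 + 31774) = (-749/9 + √3838)/12955 = (-749/9 + √3838)*(1/12955) = -749/116595 + √3838/12955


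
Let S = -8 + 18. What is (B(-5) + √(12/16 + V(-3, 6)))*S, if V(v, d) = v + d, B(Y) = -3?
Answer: -30 + 5*√15 ≈ -10.635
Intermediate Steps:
V(v, d) = d + v
S = 10
(B(-5) + √(12/16 + V(-3, 6)))*S = (-3 + √(12/16 + (6 - 3)))*10 = (-3 + √(12*(1/16) + 3))*10 = (-3 + √(¾ + 3))*10 = (-3 + √(15/4))*10 = (-3 + √15/2)*10 = -30 + 5*√15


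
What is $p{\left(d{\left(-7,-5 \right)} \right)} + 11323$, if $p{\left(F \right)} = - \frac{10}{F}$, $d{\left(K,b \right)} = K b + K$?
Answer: $\frac{158517}{14} \approx 11323.0$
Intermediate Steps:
$d{\left(K,b \right)} = K + K b$
$p{\left(d{\left(-7,-5 \right)} \right)} + 11323 = - \frac{10}{\left(-7\right) \left(1 - 5\right)} + 11323 = - \frac{10}{\left(-7\right) \left(-4\right)} + 11323 = - \frac{10}{28} + 11323 = \left(-10\right) \frac{1}{28} + 11323 = - \frac{5}{14} + 11323 = \frac{158517}{14}$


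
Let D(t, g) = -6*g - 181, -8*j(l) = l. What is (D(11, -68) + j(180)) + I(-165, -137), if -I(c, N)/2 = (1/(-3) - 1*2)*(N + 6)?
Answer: -2441/6 ≈ -406.83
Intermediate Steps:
I(c, N) = 28 + 14*N/3 (I(c, N) = -2*(1/(-3) - 1*2)*(N + 6) = -2*(-⅓ - 2)*(6 + N) = -(-14)*(6 + N)/3 = -2*(-14 - 7*N/3) = 28 + 14*N/3)
j(l) = -l/8
D(t, g) = -181 - 6*g
(D(11, -68) + j(180)) + I(-165, -137) = ((-181 - 6*(-68)) - ⅛*180) + (28 + (14/3)*(-137)) = ((-181 + 408) - 45/2) + (28 - 1918/3) = (227 - 45/2) - 1834/3 = 409/2 - 1834/3 = -2441/6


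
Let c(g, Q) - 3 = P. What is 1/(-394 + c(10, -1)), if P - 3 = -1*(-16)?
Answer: -1/372 ≈ -0.0026882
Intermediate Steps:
P = 19 (P = 3 - 1*(-16) = 3 + 16 = 19)
c(g, Q) = 22 (c(g, Q) = 3 + 19 = 22)
1/(-394 + c(10, -1)) = 1/(-394 + 22) = 1/(-372) = -1/372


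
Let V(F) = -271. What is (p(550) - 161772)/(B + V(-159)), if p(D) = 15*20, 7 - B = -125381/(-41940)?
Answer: 6772135680/11197541 ≈ 604.79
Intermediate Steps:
B = 168199/41940 (B = 7 - (-125381)/(-41940) = 7 - (-125381)*(-1)/41940 = 7 - 1*125381/41940 = 7 - 125381/41940 = 168199/41940 ≈ 4.0105)
p(D) = 300
(p(550) - 161772)/(B + V(-159)) = (300 - 161772)/(168199/41940 - 271) = -161472/(-11197541/41940) = -161472*(-41940/11197541) = 6772135680/11197541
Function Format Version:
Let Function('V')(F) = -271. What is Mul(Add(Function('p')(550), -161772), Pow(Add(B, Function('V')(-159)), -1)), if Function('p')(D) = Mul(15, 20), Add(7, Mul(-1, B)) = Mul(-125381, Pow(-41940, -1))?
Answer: Rational(6772135680, 11197541) ≈ 604.79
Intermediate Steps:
B = Rational(168199, 41940) (B = Add(7, Mul(-1, Mul(-125381, Pow(-41940, -1)))) = Add(7, Mul(-1, Mul(-125381, Rational(-1, 41940)))) = Add(7, Mul(-1, Rational(125381, 41940))) = Add(7, Rational(-125381, 41940)) = Rational(168199, 41940) ≈ 4.0105)
Function('p')(D) = 300
Mul(Add(Function('p')(550), -161772), Pow(Add(B, Function('V')(-159)), -1)) = Mul(Add(300, -161772), Pow(Add(Rational(168199, 41940), -271), -1)) = Mul(-161472, Pow(Rational(-11197541, 41940), -1)) = Mul(-161472, Rational(-41940, 11197541)) = Rational(6772135680, 11197541)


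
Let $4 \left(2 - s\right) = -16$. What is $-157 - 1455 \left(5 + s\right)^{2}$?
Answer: $-176212$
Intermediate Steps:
$s = 6$ ($s = 2 - -4 = 2 + 4 = 6$)
$-157 - 1455 \left(5 + s\right)^{2} = -157 - 1455 \left(5 + 6\right)^{2} = -157 - 1455 \cdot 11^{2} = -157 - 176055 = -176212$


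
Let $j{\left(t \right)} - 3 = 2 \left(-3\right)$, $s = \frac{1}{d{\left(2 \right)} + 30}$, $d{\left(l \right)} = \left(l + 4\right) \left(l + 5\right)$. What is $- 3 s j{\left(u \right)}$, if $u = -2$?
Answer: $\frac{1}{8} \approx 0.125$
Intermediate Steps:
$d{\left(l \right)} = \left(4 + l\right) \left(5 + l\right)$
$s = \frac{1}{72}$ ($s = \frac{1}{\left(20 + 2^{2} + 9 \cdot 2\right) + 30} = \frac{1}{\left(20 + 4 + 18\right) + 30} = \frac{1}{42 + 30} = \frac{1}{72} \approx 0.013889$)
$j{\left(t \right)} = -3$ ($j{\left(t \right)} = 3 + 2 \left(-3\right) = 3 - 6 = -3$)
$- 3 s j{\left(u \right)} = \left(-3\right) \frac{1}{72} \left(-3\right) = \left(- \frac{1}{24}\right) \left(-3\right) = \frac{1}{8}$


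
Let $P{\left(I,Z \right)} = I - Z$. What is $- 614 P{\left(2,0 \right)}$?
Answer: $-1228$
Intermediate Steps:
$- 614 P{\left(2,0 \right)} = - 614 \left(2 - 0\right) = - 614 \left(2 + 0\right) = \left(-614\right) 2 = -1228$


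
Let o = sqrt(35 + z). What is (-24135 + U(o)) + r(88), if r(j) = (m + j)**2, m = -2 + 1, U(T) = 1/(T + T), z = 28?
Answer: -16566 + sqrt(7)/42 ≈ -16566.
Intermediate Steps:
o = 3*sqrt(7) (o = sqrt(35 + 28) = sqrt(63) = 3*sqrt(7) ≈ 7.9373)
U(T) = 1/(2*T)
m = -1
r(j) = (-1 + j)**2
(-24135 + U(o)) + r(88) = (-24135 + 1/(2*((3*sqrt(7))))) + (-1 + 88)**2 = (-24135 + (sqrt(7)/21)/2) + 87**2 = (-24135 + sqrt(7)/42) + 7569 = -16566 + sqrt(7)/42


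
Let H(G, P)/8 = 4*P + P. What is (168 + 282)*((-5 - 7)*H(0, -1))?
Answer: 216000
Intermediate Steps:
H(G, P) = 40*P (H(G, P) = 8*(4*P + P) = 8*(5*P) = 40*P)
(168 + 282)*((-5 - 7)*H(0, -1)) = (168 + 282)*((-5 - 7)*(40*(-1))) = 450*(-12*(-40)) = 450*480 = 216000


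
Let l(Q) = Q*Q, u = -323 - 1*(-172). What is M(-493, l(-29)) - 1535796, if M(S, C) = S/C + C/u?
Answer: -6725277640/4379 ≈ -1.5358e+6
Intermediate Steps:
u = -151 (u = -323 + 172 = -151)
l(Q) = Q²
M(S, C) = -C/151 + S/C (M(S, C) = S/C + C/(-151) = S/C + C*(-1/151) = S/C - C/151 = -C/151 + S/C)
M(-493, l(-29)) - 1535796 = (-1/151*(-29)² - 493/((-29)²)) - 1535796 = (-1/151*841 - 493/841) - 1535796 = (-841/151 - 493*1/841) - 1535796 = (-841/151 - 17/29) - 1535796 = -26956/4379 - 1535796 = -6725277640/4379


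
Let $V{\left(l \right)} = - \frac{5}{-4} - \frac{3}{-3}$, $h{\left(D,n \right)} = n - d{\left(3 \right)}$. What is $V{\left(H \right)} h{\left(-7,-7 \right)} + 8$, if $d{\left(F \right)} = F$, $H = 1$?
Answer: $- \frac{29}{2} \approx -14.5$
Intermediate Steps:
$h{\left(D,n \right)} = -3 + n$ ($h{\left(D,n \right)} = n - 3 = -3 + n$)
$V{\left(l \right)} = \frac{9}{4}$ ($V{\left(l \right)} = \left(-5\right) \left(- \frac{1}{4}\right) - -1 = \frac{5}{4} + 1 = \frac{9}{4}$)
$V{\left(H \right)} h{\left(-7,-7 \right)} + 8 = \frac{9 \left(-3 - 7\right)}{4} + 8 = \frac{9}{4} \left(-10\right) + 8 = - \frac{45}{2} + 8 = - \frac{29}{2}$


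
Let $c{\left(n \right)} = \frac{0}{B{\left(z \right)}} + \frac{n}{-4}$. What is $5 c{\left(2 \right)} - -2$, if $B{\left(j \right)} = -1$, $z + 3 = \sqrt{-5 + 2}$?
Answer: $- \frac{1}{2} \approx -0.5$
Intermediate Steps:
$z = -3 + i \sqrt{3}$ ($z = -3 + \sqrt{-5 + 2} = -3 + \sqrt{-3} = -3 + i \sqrt{3} \approx -3.0 + 1.732 i$)
$c{\left(n \right)} = - \frac{n}{4}$ ($c{\left(n \right)} = \frac{0}{-1} + \frac{n}{-4} = 0 \left(-1\right) + n \left(- \frac{1}{4}\right) = 0 - \frac{n}{4} = - \frac{n}{4}$)
$5 c{\left(2 \right)} - -2 = 5 \left(\left(- \frac{1}{4}\right) 2\right) - -2 = 5 \left(- \frac{1}{2}\right) + \left(5 - 3\right) = - \frac{5}{2} + 2 = - \frac{1}{2}$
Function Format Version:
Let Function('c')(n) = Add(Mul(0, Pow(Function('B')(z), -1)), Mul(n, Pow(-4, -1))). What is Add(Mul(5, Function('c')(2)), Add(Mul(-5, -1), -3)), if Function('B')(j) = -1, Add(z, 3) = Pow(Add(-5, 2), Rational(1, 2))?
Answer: Rational(-1, 2) ≈ -0.50000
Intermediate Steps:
z = Add(-3, Mul(I, Pow(3, Rational(1, 2)))) (z = Add(-3, Pow(Add(-5, 2), Rational(1, 2))) = Add(-3, Pow(-3, Rational(1, 2))) = Add(-3, Mul(I, Pow(3, Rational(1, 2)))) ≈ Add(-3.0000, Mul(1.7320, I)))
Function('c')(n) = Mul(Rational(-1, 4), n) (Function('c')(n) = Add(Mul(0, Pow(-1, -1)), Mul(n, Pow(-4, -1))) = Add(Mul(0, -1), Mul(n, Rational(-1, 4))) = Add(0, Mul(Rational(-1, 4), n)) = Mul(Rational(-1, 4), n))
Add(Mul(5, Function('c')(2)), Add(Mul(-5, -1), -3)) = Add(Mul(5, Mul(Rational(-1, 4), 2)), Add(Mul(-5, -1), -3)) = Add(Mul(5, Rational(-1, 2)), Add(5, -3)) = Add(Rational(-5, 2), 2) = Rational(-1, 2)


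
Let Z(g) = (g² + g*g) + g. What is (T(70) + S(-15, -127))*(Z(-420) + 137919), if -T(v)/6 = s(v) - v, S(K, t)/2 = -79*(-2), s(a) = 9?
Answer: 334383918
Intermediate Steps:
S(K, t) = 316 (S(K, t) = 2*(-79*(-2)) = 2*158 = 316)
Z(g) = g + 2*g² (Z(g) = (g² + g²) + g = 2*g² + g = g + 2*g²)
T(v) = -54 + 6*v (T(v) = -6*(9 - v) = -54 + 6*v)
(T(70) + S(-15, -127))*(Z(-420) + 137919) = ((-54 + 6*70) + 316)*(-420*(1 + 2*(-420)) + 137919) = ((-54 + 420) + 316)*(-420*(1 - 840) + 137919) = (366 + 316)*(-420*(-839) + 137919) = 682*(352380 + 137919) = 682*490299 = 334383918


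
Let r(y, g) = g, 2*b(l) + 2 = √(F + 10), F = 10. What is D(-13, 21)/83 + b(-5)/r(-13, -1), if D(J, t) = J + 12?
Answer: 82/83 - √5 ≈ -1.2481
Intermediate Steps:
D(J, t) = 12 + J
b(l) = -1 + √5 (b(l) = -1 + √(10 + 10)/2 = -1 + √20/2 = -1 + (2*√5)/2 = -1 + √5)
D(-13, 21)/83 + b(-5)/r(-13, -1) = (12 - 13)/83 + (-1 + √5)/(-1) = -1*1/83 + (-1 + √5)*(-1) = -1/83 + (1 - √5) = 82/83 - √5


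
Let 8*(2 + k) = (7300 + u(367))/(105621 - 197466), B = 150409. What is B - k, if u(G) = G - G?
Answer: 5525799683/36738 ≈ 1.5041e+5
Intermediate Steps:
u(G) = 0
k = -73841/36738 (k = -2 + ((7300 + 0)/(105621 - 197466))/8 = -2 + (7300/(-91845))/8 = -2 + (7300*(-1/91845))/8 = -2 + (⅛)*(-1460/18369) = -2 - 365/36738 = -73841/36738 ≈ -2.0099)
B - k = 150409 - 1*(-73841/36738) = 150409 + 73841/36738 = 5525799683/36738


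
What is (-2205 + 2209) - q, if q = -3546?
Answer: 3550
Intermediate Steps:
(-2205 + 2209) - q = (-2205 + 2209) - 1*(-3546) = 4 + 3546 = 3550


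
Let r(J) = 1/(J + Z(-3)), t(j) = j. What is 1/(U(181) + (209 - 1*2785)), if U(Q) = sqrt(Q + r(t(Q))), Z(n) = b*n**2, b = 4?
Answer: -279496/719962057 - sqrt(8523326)/1439924114 ≈ -0.00039024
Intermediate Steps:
Z(n) = 4*n**2
r(J) = 1/(36 + J) (r(J) = 1/(J + 4*(-3)**2) = 1/(J + 4*9) = 1/(J + 36) = 1/(36 + J))
U(Q) = sqrt(Q + 1/(36 + Q))
1/(U(181) + (209 - 1*2785)) = 1/(sqrt((1 + 181*(36 + 181))/(36 + 181)) + (209 - 1*2785)) = 1/(sqrt((1 + 181*217)/217) + (209 - 2785)) = 1/(sqrt((1 + 39277)/217) - 2576) = 1/(sqrt((1/217)*39278) - 2576) = 1/(sqrt(39278/217) - 2576) = 1/(sqrt(8523326)/217 - 2576) = 1/(-2576 + sqrt(8523326)/217)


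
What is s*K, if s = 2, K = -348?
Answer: -696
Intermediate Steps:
s*K = 2*(-348) = -696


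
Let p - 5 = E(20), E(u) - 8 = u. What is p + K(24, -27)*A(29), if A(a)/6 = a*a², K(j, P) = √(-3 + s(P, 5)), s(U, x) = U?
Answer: 33 + 146334*I*√30 ≈ 33.0 + 8.015e+5*I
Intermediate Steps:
E(u) = 8 + u
p = 33 (p = 5 + (8 + 20) = 5 + 28 = 33)
K(j, P) = √(-3 + P)
A(a) = 6*a³ (A(a) = 6*(a*a²) = 6*a³)
p + K(24, -27)*A(29) = 33 + √(-3 - 27)*(6*29³) = 33 + √(-30)*(6*24389) = 33 + (I*√30)*146334 = 33 + 146334*I*√30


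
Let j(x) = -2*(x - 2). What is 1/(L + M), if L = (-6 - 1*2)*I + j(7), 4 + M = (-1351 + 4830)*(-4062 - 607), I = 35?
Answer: -1/16243745 ≈ -6.1562e-8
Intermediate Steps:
j(x) = 4 - 2*x (j(x) = -2*(-2 + x) = 4 - 2*x)
M = -16243455 (M = -4 + (-1351 + 4830)*(-4062 - 607) = -4 + 3479*(-4669) = -4 - 16243451 = -16243455)
L = -290 (L = (-6 - 1*2)*35 + (4 - 2*7) = (-6 - 2)*35 + (4 - 14) = -8*35 - 10 = -280 - 10 = -290)
1/(L + M) = 1/(-290 - 16243455) = 1/(-16243745) = -1/16243745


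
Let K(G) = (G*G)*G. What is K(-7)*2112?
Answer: -724416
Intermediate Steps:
K(G) = G³ (K(G) = G²*G = G³)
K(-7)*2112 = (-7)³*2112 = -343*2112 = -724416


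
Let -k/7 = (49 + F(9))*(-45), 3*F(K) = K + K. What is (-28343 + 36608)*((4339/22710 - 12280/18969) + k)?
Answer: 1370735686048997/9573022 ≈ 1.4319e+8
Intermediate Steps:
F(K) = 2*K/3 (F(K) = (K + K)/3 = (2*K)/3 = 2*K/3)
k = 17325 (k = -7*(49 + (⅔)*9)*(-45) = -7*(49 + 6)*(-45) = -385*(-45) = -7*(-2475) = 17325)
(-28343 + 36608)*((4339/22710 - 12280/18969) + k) = (-28343 + 36608)*((4339/22710 - 12280/18969) + 17325) = 8265*((4339*(1/22710) - 12280*1/18969) + 17325) = 8265*((4339/22710 - 12280/18969) + 17325) = 8265*(-65524103/143595330 + 17325) = 8265*(2487723568147/143595330) = 1370735686048997/9573022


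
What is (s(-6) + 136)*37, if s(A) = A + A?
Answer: 4588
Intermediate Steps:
s(A) = 2*A
(s(-6) + 136)*37 = (2*(-6) + 136)*37 = (-12 + 136)*37 = 124*37 = 4588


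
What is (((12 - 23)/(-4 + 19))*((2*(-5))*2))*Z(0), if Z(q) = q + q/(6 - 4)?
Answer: 0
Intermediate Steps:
Z(q) = 3*q/2 (Z(q) = q + q/2 = 3*q/2)
(((12 - 23)/(-4 + 19))*((2*(-5))*2))*Z(0) = (((12 - 23)/(-4 + 19))*((2*(-5))*2))*((3/2)*0) = ((-11/15)*(-10*2))*0 = (-11*1/15*(-20))*0 = -11/15*(-20)*0 = (44/3)*0 = 0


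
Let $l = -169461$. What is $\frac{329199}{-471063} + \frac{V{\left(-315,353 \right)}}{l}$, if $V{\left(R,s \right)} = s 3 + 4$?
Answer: $- \frac{815755532}{1156910247} \approx -0.70512$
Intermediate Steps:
$V{\left(R,s \right)} = 4 + 3 s$ ($V{\left(R,s \right)} = 3 s + 4 = 4 + 3 s$)
$\frac{329199}{-471063} + \frac{V{\left(-315,353 \right)}}{l} = \frac{329199}{-471063} + \frac{4 + 3 \cdot 353}{-169461} = 329199 \left(- \frac{1}{471063}\right) + \left(4 + 1059\right) \left(- \frac{1}{169461}\right) = - \frac{4771}{6827} + 1063 \left(- \frac{1}{169461}\right) = - \frac{4771}{6827} - \frac{1063}{169461} = - \frac{815755532}{1156910247}$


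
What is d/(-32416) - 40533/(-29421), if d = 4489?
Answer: 393948953/317903712 ≈ 1.2392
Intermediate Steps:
d/(-32416) - 40533/(-29421) = 4489/(-32416) - 40533/(-29421) = 4489*(-1/32416) - 40533*(-1/29421) = -4489/32416 + 13511/9807 = 393948953/317903712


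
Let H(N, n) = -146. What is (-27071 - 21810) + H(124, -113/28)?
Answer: -49027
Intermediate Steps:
(-27071 - 21810) + H(124, -113/28) = (-27071 - 21810) - 146 = -48881 - 146 = -49027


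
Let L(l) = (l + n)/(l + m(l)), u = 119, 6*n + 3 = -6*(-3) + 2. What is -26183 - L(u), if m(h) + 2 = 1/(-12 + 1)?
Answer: -202036069/7716 ≈ -26184.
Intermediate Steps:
n = 17/6 (n = -½ + (-6*(-3) + 2)/6 = -½ + (18 + 2)/6 = -½ + (⅙)*20 = -½ + 10/3 = 17/6 ≈ 2.8333)
m(h) = -23/11 (m(h) = -2 + 1/(-12 + 1) = -2 + 1/(-11) = -2 - 1/11 = -23/11)
L(l) = (17/6 + l)/(-23/11 + l) (L(l) = (l + 17/6)/(l - 23/11) = (17/6 + l)/(-23/11 + l))
-26183 - L(u) = -26183 - 11*(17 + 6*119)/(6*(-23 + 11*119)) = -26183 - 11*(17 + 714)/(6*(-23 + 1309)) = -26183 - 11*731/(6*1286) = -26183 - 1*8041/7716 = -26183 - 8041/7716 = -202036069/7716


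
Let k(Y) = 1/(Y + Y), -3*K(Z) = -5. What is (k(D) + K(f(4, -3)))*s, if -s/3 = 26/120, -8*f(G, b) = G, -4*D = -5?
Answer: -403/300 ≈ -1.3433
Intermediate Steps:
D = 5/4 (D = -¼*(-5) = 5/4 ≈ 1.2500)
f(G, b) = -G/8
K(Z) = 5/3 (K(Z) = -⅓*(-5) = 5/3)
s = -13/20 (s = -78/120 = -3*13/60 = -13/20 ≈ -0.65000)
k(Y) = 1/(2*Y)
(k(D) + K(f(4, -3)))*s = (1/(2*(5/4)) + 5/3)*(-13/20) = ((½)*(⅘) + 5/3)*(-13/20) = (⅖ + 5/3)*(-13/20) = (31/15)*(-13/20) = -403/300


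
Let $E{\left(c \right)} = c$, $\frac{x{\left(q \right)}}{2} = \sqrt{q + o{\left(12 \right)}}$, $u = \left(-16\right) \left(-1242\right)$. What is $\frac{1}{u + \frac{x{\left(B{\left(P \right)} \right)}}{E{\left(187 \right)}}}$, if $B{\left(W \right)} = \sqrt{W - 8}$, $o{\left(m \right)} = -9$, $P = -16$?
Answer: $\frac{1}{19872 + \frac{2 \sqrt{-9 + 2 i \sqrt{6}}}{187}} \approx 5.0322 \cdot 10^{-5} - 8.0 \cdot 10^{-11} i$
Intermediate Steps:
$B{\left(W \right)} = \sqrt{-8 + W}$
$u = 19872$
$x{\left(q \right)} = 2 \sqrt{-9 + q}$ ($x{\left(q \right)} = 2 \sqrt{q - 9} = 2 \sqrt{-9 + q}$)
$\frac{1}{u + \frac{x{\left(B{\left(P \right)} \right)}}{E{\left(187 \right)}}} = \frac{1}{19872 + \frac{2 \sqrt{-9 + \sqrt{-8 - 16}}}{187}} = \frac{1}{19872 + 2 \sqrt{-9 + \sqrt{-24}} \cdot \frac{1}{187}} = \frac{1}{19872 + 2 \sqrt{-9 + 2 i \sqrt{6}} \cdot \frac{1}{187}} = \frac{1}{19872 + \frac{2 \sqrt{-9 + 2 i \sqrt{6}}}{187}}$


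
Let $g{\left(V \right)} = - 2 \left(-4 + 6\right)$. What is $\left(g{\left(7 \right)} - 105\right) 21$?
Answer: $-2289$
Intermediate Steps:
$g{\left(V \right)} = -4$ ($g{\left(V \right)} = \left(-2\right) 2 = -4$)
$\left(g{\left(7 \right)} - 105\right) 21 = \left(-4 - 105\right) 21 = \left(-109\right) 21 = -2289$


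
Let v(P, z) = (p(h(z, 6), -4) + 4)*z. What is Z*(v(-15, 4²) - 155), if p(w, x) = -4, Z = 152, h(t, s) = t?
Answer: -23560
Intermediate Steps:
v(P, z) = 0 (v(P, z) = (-4 + 4)*z = 0*z = 0)
Z*(v(-15, 4²) - 155) = 152*(0 - 155) = 152*(-155) = -23560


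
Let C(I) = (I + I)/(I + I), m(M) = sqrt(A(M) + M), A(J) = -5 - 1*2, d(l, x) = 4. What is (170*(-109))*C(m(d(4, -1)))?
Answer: -18530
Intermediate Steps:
A(J) = -7 (A(J) = -5 - 2 = -7)
m(M) = sqrt(-7 + M)
C(I) = 1 (C(I) = (2*I)/((2*I)) = (2*I)*(1/(2*I)) = 1)
(170*(-109))*C(m(d(4, -1))) = (170*(-109))*1 = -18530*1 = -18530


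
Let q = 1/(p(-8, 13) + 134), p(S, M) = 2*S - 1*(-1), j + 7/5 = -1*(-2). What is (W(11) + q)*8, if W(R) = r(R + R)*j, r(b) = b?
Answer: 62872/595 ≈ 105.67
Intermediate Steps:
j = ⅗ (j = -7/5 - 1*(-2) = -7/5 + 2 = ⅗ ≈ 0.60000)
p(S, M) = 1 + 2*S (p(S, M) = 2*S + 1 = 1 + 2*S)
q = 1/119 (q = 1/((1 + 2*(-8)) + 134) = 1/((1 - 16) + 134) = 1/(-15 + 134) = 1/119 ≈ 0.0084034)
W(R) = 6*R/5 (W(R) = (R + R)*(⅗) = (2*R)*(⅗) = 6*R/5)
(W(11) + q)*8 = ((6/5)*11 + 1/119)*8 = (66/5 + 1/119)*8 = (7859/595)*8 = 62872/595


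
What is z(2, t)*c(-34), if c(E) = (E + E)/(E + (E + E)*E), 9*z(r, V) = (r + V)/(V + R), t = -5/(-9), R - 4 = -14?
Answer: 46/51255 ≈ 0.00089747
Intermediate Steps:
R = -10 (R = 4 - 14 = -10)
t = 5/9 (t = -5*(-⅑) = 5/9 ≈ 0.55556)
z(r, V) = (V + r)/(9*(-10 + V)) (z(r, V) = ((r + V)/(V - 10))/9 = ((V + r)/(-10 + V))/9 = (V + r)/(9*(-10 + V)))
c(E) = 2*E/(E + 2*E²) (c(E) = (2*E)/(E + (2*E)*E) = (2*E)/(E + 2*E²) = 2*E/(E + 2*E²))
z(2, t)*c(-34) = ((5/9 + 2)/(9*(-10 + 5/9)))*(2/(1 + 2*(-34))) = ((⅑)*(23/9)/(-85/9))*(2/(1 - 68)) = ((⅑)*(-9/85)*(23/9))*(2/(-67)) = -46*(-1)/(765*67) = -23/765*(-2/67) = 46/51255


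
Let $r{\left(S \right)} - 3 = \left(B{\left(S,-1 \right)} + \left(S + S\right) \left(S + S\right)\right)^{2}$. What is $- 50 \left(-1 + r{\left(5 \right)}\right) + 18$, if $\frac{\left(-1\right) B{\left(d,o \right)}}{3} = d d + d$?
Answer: $-5082$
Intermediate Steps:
$B{\left(d,o \right)} = - 3 d - 3 d^{2}$ ($B{\left(d,o \right)} = - 3 \left(d d + d\right) = - 3 \left(d^{2} + d\right) = - 3 \left(d + d^{2}\right) = - 3 d - 3 d^{2}$)
$r{\left(S \right)} = 3 + \left(4 S^{2} - 3 S \left(1 + S\right)\right)^{2}$ ($r{\left(S \right)} = 3 + \left(- 3 S \left(1 + S\right) + \left(S + S\right) \left(S + S\right)\right)^{2} = 3 + \left(- 3 S \left(1 + S\right) + 2 S 2 S\right)^{2} = 3 + \left(- 3 S \left(1 + S\right) + 4 S^{2}\right)^{2} = 3 + \left(4 S^{2} - 3 S \left(1 + S\right)\right)^{2}$)
$- 50 \left(-1 + r{\left(5 \right)}\right) + 18 = - 50 \left(-1 + \left(3 + 5^{2} \left(-3 + 5\right)^{2}\right)\right) + 18 = - 50 \left(-1 + \left(3 + 25 \cdot 2^{2}\right)\right) + 18 = - 50 \left(-1 + \left(3 + 25 \cdot 4\right)\right) + 18 = - 50 \left(-1 + \left(3 + 100\right)\right) + 18 = - 50 \left(-1 + 103\right) + 18 = \left(-50\right) 102 + 18 = -5100 + 18 = -5082$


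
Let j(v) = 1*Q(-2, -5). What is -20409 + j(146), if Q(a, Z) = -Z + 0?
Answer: -20404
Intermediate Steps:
Q(a, Z) = -Z
j(v) = 5 (j(v) = 1*(-1*(-5)) = 1*5 = 5)
-20409 + j(146) = -20409 + 5 = -20404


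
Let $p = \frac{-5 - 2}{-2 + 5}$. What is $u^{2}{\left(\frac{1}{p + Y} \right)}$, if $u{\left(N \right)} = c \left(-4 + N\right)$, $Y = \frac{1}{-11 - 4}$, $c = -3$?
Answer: $\frac{2809}{16} \approx 175.56$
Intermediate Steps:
$p = - \frac{7}{3} \approx -2.3333$
$Y = - \frac{1}{15}$ ($Y = \frac{1}{-15} = - \frac{1}{15} \approx -0.066667$)
$u{\left(N \right)} = 12 - 3 N$ ($u{\left(N \right)} = - 3 \left(-4 + N\right) = 12 - 3 N$)
$u^{2}{\left(\frac{1}{p + Y} \right)} = \left(12 - \frac{3}{- \frac{7}{3} - \frac{1}{15}}\right)^{2} = \left(12 - \frac{3}{- \frac{12}{5}}\right)^{2} = \left(12 - - \frac{5}{4}\right)^{2} = \left(12 + \frac{5}{4}\right)^{2} = \left(\frac{53}{4}\right)^{2} = \frac{2809}{16}$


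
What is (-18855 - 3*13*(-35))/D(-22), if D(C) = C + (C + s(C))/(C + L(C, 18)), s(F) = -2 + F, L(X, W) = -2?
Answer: 209880/241 ≈ 870.87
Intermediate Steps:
D(C) = C + (-2 + 2*C)/(-2 + C) (D(C) = C + (C + (-2 + C))/(C - 2) = C + (-2 + 2*C)/(-2 + C))
(-18855 - 3*13*(-35))/D(-22) = (-18855 - 3*13*(-35))/(((-2 + (-22)²)/(-2 - 22))) = (-18855 - 39*(-35))/(((-2 + 484)/(-24))) = (-18855 + 1365)/((-1/24*482)) = -17490/(-241/12) = -17490*(-12/241) = 209880/241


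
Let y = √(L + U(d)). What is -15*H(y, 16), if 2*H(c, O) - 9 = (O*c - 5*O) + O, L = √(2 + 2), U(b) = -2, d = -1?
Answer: 825/2 ≈ 412.50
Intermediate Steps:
L = 2 (L = √4 = 2)
y = 0 (y = √(2 - 2) = √0 = 0)
H(c, O) = 9/2 - 2*O + O*c/2 (H(c, O) = 9/2 + ((O*c - 5*O) + O)/2 = 9/2 + ((-5*O + O*c) + O)/2 = 9/2 + (-4*O + O*c)/2 = 9/2 + (-2*O + O*c/2) = 9/2 - 2*O + O*c/2)
-15*H(y, 16) = -15*(9/2 - 2*16 + (½)*16*0) = -15*(9/2 - 32 + 0) = -15*(-55/2) = 825/2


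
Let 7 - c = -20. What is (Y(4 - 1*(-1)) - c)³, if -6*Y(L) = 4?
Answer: -571787/27 ≈ -21177.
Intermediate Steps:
Y(L) = -⅔ (Y(L) = -⅙*4 = -⅔)
c = 27 (c = 7 - 1*(-20) = 7 + 20 = 27)
(Y(4 - 1*(-1)) - c)³ = (-⅔ - 1*27)³ = (-⅔ - 27)³ = (-83/3)³ = -571787/27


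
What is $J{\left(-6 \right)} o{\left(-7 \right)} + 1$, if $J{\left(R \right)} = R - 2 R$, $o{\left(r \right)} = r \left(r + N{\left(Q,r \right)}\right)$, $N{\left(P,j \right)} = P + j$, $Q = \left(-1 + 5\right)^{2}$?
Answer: $-83$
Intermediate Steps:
$Q = 16$ ($Q = 4^{2} = 16$)
$o{\left(r \right)} = r \left(16 + 2 r\right)$ ($o{\left(r \right)} = r \left(r + \left(16 + r\right)\right) = r \left(16 + 2 r\right)$)
$J{\left(R \right)} = - R$
$J{\left(-6 \right)} o{\left(-7 \right)} + 1 = \left(-1\right) \left(-6\right) 2 \left(-7\right) \left(8 - 7\right) + 1 = 6 \cdot 2 \left(-7\right) 1 + 1 = 6 \left(-14\right) + 1 = -84 + 1 = -83$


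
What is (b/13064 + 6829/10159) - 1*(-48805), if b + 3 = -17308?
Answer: 6477175126287/132717176 ≈ 48804.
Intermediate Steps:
b = -17311 (b = -3 - 17308 = -17311)
(b/13064 + 6829/10159) - 1*(-48805) = (-17311/13064 + 6829/10159) - 1*(-48805) = (-17311*1/13064 + 6829*(1/10159)) + 48805 = (-17311/13064 + 6829/10159) + 48805 = -86648393/132717176 + 48805 = 6477175126287/132717176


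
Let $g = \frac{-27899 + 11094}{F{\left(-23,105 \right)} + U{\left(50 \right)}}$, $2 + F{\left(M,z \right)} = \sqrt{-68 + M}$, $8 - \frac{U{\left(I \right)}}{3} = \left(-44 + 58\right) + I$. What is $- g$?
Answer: $- \frac{2856850}{28991} - \frac{16805 i \sqrt{91}}{28991} \approx -98.543 - 5.5296 i$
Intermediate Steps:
$U{\left(I \right)} = -18 - 3 I$ ($U{\left(I \right)} = 24 - 3 \left(\left(-44 + 58\right) + I\right) = 24 - 3 \left(14 + I\right) = 24 - \left(42 + 3 I\right) = -18 - 3 I$)
$F{\left(M,z \right)} = -2 + \sqrt{-68 + M}$
$g = - \frac{16805}{-170 + i \sqrt{91}}$ ($g = \frac{-27899 + 11094}{\left(-2 + \sqrt{-68 - 23}\right) - 168} = - \frac{16805}{\left(-2 + \sqrt{-91}\right) - 168} = - \frac{16805}{\left(-2 + i \sqrt{91}\right) - 168} = - \frac{16805}{-170 + i \sqrt{91}} \approx 98.543 + 5.5296 i$)
$- g = - (\frac{2856850}{28991} + \frac{16805 i \sqrt{91}}{28991}) = - \frac{2856850}{28991} - \frac{16805 i \sqrt{91}}{28991}$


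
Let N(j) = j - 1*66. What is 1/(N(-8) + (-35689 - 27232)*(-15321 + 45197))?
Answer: -1/1879827870 ≈ -5.3196e-10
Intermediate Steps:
N(j) = -66 + j (N(j) = j - 66 = -66 + j)
1/(N(-8) + (-35689 - 27232)*(-15321 + 45197)) = 1/((-66 - 8) + (-35689 - 27232)*(-15321 + 45197)) = 1/(-74 - 62921*29876) = 1/(-74 - 1879827796) = 1/(-1879827870) = -1/1879827870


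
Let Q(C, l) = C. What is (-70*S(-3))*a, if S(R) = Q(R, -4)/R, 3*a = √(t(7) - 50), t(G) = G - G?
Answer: -350*I*√2/3 ≈ -164.99*I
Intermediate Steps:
t(G) = 0
a = 5*I*√2/3 (a = √(0 - 50)/3 = √(-50)/3 = (5*I*√2)/3 = 5*I*√2/3 ≈ 2.357*I)
S(R) = 1 (S(R) = R/R = 1)
(-70*S(-3))*a = (-70*1)*(5*I*√2/3) = -350*I*√2/3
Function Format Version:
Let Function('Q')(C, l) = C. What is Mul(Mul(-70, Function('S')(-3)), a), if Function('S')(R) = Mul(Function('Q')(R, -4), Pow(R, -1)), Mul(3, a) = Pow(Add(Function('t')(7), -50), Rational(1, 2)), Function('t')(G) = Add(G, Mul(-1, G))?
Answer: Mul(Rational(-350, 3), I, Pow(2, Rational(1, 2))) ≈ Mul(-164.99, I)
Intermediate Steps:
Function('t')(G) = 0
a = Mul(Rational(5, 3), I, Pow(2, Rational(1, 2))) (a = Mul(Rational(1, 3), Pow(Add(0, -50), Rational(1, 2))) = Mul(Rational(1, 3), Pow(-50, Rational(1, 2))) = Mul(Rational(1, 3), Mul(5, I, Pow(2, Rational(1, 2)))) = Mul(Rational(5, 3), I, Pow(2, Rational(1, 2))) ≈ Mul(2.3570, I))
Function('S')(R) = 1 (Function('S')(R) = Mul(R, Pow(R, -1)) = 1)
Mul(Mul(-70, Function('S')(-3)), a) = Mul(Mul(-70, 1), Mul(Rational(5, 3), I, Pow(2, Rational(1, 2)))) = Mul(-70, Mul(Rational(5, 3), I, Pow(2, Rational(1, 2)))) = Mul(Rational(-350, 3), I, Pow(2, Rational(1, 2)))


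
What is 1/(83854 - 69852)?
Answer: 1/14002 ≈ 7.1418e-5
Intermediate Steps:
1/(83854 - 69852) = 1/14002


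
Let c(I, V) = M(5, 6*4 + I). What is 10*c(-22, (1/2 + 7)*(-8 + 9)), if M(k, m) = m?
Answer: 20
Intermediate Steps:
c(I, V) = 24 + I (c(I, V) = 6*4 + I = 24 + I)
10*c(-22, (1/2 + 7)*(-8 + 9)) = 10*(24 - 22) = 10*2 = 20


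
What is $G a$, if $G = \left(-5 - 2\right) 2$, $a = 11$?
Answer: $-154$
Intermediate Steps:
$G = -14$ ($G = \left(-7\right) 2 = -14$)
$G a = \left(-14\right) 11 = -154$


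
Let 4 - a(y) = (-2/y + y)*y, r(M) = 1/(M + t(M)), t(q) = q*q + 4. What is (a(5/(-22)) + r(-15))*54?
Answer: 8323965/25894 ≈ 321.46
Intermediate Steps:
t(q) = 4 + q² (t(q) = q² + 4 = 4 + q²)
r(M) = 1/(4 + M + M²) (r(M) = 1/(M + (4 + M²)) = 1/(4 + M + M²))
a(y) = 4 - y*(y - 2/y) (a(y) = 4 - (-2/y + y)*y = 4 - (y - 2/y)*y = 4 - y*(y - 2/y))
(a(5/(-22)) + r(-15))*54 = ((6 - (5/(-22))²) + 1/(4 - 15 + (-15)²))*54 = ((6 - (5*(-1/22))²) + 1/(4 - 15 + 225))*54 = ((6 - (-5/22)²) + 1/214)*54 = ((6 - 1*25/484) + 1/214)*54 = ((6 - 25/484) + 1/214)*54 = (2879/484 + 1/214)*54 = (308295/51788)*54 = 8323965/25894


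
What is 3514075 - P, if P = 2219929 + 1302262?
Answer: -8116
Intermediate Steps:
P = 3522191
3514075 - P = 3514075 - 1*3522191 = 3514075 - 3522191 = -8116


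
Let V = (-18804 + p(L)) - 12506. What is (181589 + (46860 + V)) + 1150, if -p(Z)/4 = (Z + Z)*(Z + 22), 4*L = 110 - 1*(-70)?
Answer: 174169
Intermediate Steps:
L = 45 (L = (110 - 1*(-70))/4 = (110 + 70)/4 = (1/4)*180 = 45)
p(Z) = -8*Z*(22 + Z) (p(Z) = -4*(Z + Z)*(Z + 22) = -4*2*Z*(22 + Z) = -8*Z*(22 + Z))
V = -55430 (V = (-18804 - 8*45*(22 + 45)) - 12506 = (-18804 - 8*45*67) - 12506 = (-18804 - 24120) - 12506 = -42924 - 12506 = -55430)
(181589 + (46860 + V)) + 1150 = (181589 + (46860 - 55430)) + 1150 = (181589 - 8570) + 1150 = 173019 + 1150 = 174169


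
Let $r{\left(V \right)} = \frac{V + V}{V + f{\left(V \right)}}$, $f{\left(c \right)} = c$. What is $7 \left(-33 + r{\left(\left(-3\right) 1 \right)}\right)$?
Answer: $-224$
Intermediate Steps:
$r{\left(V \right)} = 1$ ($r{\left(V \right)} = \frac{V + V}{V + V} = \frac{2 V}{2 V} = 2 V \frac{1}{2 V} = 1$)
$7 \left(-33 + r{\left(\left(-3\right) 1 \right)}\right) = 7 \left(-33 + 1\right) = 7 \left(-32\right) = -224$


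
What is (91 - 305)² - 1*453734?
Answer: -407938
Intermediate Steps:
(91 - 305)² - 1*453734 = (-214)² - 453734 = 45796 - 453734 = -407938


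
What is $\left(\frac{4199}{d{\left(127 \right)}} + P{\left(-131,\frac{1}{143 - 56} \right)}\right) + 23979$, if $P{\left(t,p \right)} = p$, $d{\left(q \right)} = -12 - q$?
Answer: $\frac{289612873}{12093} \approx 23949.0$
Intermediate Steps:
$\left(\frac{4199}{d{\left(127 \right)}} + P{\left(-131,\frac{1}{143 - 56} \right)}\right) + 23979 = \left(\frac{4199}{-12 - 127} + \frac{1}{143 - 56}\right) + 23979 = \left(\frac{4199}{-12 - 127} + \frac{1}{87}\right) + 23979 = \left(\frac{4199}{-139} + \frac{1}{87}\right) + 23979 = \left(4199 \left(- \frac{1}{139}\right) + \frac{1}{87}\right) + 23979 = \left(- \frac{4199}{139} + \frac{1}{87}\right) + 23979 = - \frac{365174}{12093} + 23979 = \frac{289612873}{12093}$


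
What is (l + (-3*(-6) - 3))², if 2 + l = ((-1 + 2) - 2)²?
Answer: 196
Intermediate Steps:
l = -1 (l = -2 + ((-1 + 2) - 2)² = -2 + (1 - 2)² = -2 + (-1)² = -2 + 1 = -1)
(l + (-3*(-6) - 3))² = (-1 + (-3*(-6) - 3))² = (-1 + (18 - 3))² = (-1 + 15)² = 14² = 196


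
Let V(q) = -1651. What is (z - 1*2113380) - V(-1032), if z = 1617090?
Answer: -494639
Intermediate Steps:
(z - 1*2113380) - V(-1032) = (1617090 - 1*2113380) - 1*(-1651) = (1617090 - 2113380) + 1651 = -496290 + 1651 = -494639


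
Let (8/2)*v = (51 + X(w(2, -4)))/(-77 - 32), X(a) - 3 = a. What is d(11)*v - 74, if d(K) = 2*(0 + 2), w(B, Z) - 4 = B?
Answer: -8126/109 ≈ -74.550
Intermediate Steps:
w(B, Z) = 4 + B
d(K) = 4 (d(K) = 2*2 = 4)
X(a) = 3 + a
v = -15/109 (v = ((51 + (3 + (4 + 2)))/(-77 - 32))/4 = ((51 + (3 + 6))/(-109))/4 = ((51 + 9)*(-1/109))/4 = (60*(-1/109))/4 = (¼)*(-60/109) = -15/109 ≈ -0.13761)
d(11)*v - 74 = 4*(-15/109) - 74 = -60/109 - 74 = -8126/109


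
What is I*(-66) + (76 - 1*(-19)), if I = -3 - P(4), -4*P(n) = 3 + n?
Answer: 355/2 ≈ 177.50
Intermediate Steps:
P(n) = -¾ - n/4 (P(n) = -(3 + n)/4 = -¾ - n/4)
I = -5/4 (I = -3 - (-¾ - ¼*4) = -3 - (-¾ - 1) = -3 - 1*(-7/4) = -3 + 7/4 = -5/4 ≈ -1.2500)
I*(-66) + (76 - 1*(-19)) = -5/4*(-66) + (76 - 1*(-19)) = 165/2 + (76 + 19) = 165/2 + 95 = 355/2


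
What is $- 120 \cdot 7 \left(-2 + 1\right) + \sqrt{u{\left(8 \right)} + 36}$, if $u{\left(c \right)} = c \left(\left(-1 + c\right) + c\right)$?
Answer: $840 + 2 \sqrt{39} \approx 852.49$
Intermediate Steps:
$u{\left(c \right)} = c \left(-1 + 2 c\right)$
$- 120 \cdot 7 \left(-2 + 1\right) + \sqrt{u{\left(8 \right)} + 36} = - 120 \cdot 7 \left(-2 + 1\right) + \sqrt{8 \left(-1 + 2 \cdot 8\right) + 36} = - 120 \cdot 7 \left(-1\right) + \sqrt{8 \left(-1 + 16\right) + 36} = \left(-120\right) \left(-7\right) + \sqrt{8 \cdot 15 + 36} = 840 + \sqrt{120 + 36} = 840 + \sqrt{156} = 840 + 2 \sqrt{39}$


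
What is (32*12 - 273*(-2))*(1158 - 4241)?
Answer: -2867190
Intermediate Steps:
(32*12 - 273*(-2))*(1158 - 4241) = (384 + 546)*(-3083) = 930*(-3083) = -2867190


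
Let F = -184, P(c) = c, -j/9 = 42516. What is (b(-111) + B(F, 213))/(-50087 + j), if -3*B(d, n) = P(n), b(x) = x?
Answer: 14/33287 ≈ 0.00042058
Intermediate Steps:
j = -382644 (j = -9*42516 = -382644)
B(d, n) = -n/3
(b(-111) + B(F, 213))/(-50087 + j) = (-111 - ⅓*213)/(-50087 - 382644) = (-111 - 71)/(-432731) = -182*(-1/432731) = 14/33287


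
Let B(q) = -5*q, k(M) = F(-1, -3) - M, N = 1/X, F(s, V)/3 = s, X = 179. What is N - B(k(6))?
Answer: -8054/179 ≈ -44.994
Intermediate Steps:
F(s, V) = 3*s
N = 1/179 ≈ 0.0055866
k(M) = -3 - M (k(M) = 3*(-1) - M = -3 - M)
N - B(k(6)) = 1/179 - (-5)*(-3 - 1*6) = 1/179 - (-5)*(-3 - 6) = 1/179 - (-5)*(-9) = 1/179 - 1*45 = 1/179 - 45 = -8054/179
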